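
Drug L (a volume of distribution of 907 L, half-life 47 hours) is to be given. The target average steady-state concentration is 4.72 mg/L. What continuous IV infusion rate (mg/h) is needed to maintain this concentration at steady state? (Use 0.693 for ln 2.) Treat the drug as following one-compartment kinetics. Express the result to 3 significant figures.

CL = ln 2 · Vd / t½ = 0.693 × 907.0 / 47 = 13.37 L/h
Infusion rate = CL × Css = 13.37 × 4.72 = 63.11 mg/h

63.1 mg/h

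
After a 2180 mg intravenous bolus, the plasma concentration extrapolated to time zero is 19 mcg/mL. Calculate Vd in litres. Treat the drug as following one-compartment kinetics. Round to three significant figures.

Immediately after an IV bolus, C₀ = Dose / Vd, so Vd = Dose / C₀.
Vd = 2180 / 19 = 114.7 L

115 L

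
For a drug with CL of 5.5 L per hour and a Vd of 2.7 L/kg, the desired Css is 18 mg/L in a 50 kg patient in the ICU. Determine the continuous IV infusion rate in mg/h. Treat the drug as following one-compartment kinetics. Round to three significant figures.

Maintenance depends on clearance, not Vd — rate in must match rate out.
R₀ = 5.500 × 18 = 99.00 mg/h

99.0 mg/h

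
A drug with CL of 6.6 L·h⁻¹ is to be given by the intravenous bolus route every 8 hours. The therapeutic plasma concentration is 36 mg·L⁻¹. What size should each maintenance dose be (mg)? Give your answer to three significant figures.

1900 mg

At steady state, dose per interval replaces the amount cleared in that interval: D/τ = CL·Css.
D = CL × Css × τ = 6.600 × 36 × 8 = 1901 mg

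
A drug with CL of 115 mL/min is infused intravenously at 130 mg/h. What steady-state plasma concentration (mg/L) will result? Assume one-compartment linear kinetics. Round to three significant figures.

18.8 mg/L

CL = 115 mL/min × 60/1000 = 6.900 L/h
Css = rate / CL = 130 / 6.900 = 18.84 mg/L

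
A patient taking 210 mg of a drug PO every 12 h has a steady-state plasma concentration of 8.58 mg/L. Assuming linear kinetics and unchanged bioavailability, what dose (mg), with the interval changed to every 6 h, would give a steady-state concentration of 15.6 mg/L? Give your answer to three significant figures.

191 mg

For first-order elimination, Css ∝ F·D/(CL·τ); F and CL are unchanged, so Css ∝ D/τ.
D₂ = D₁ × (Css,target / Css,current) × (τ₂/τ₁) = 210 × (15.6/8.58) × (6/12) = 190.9 mg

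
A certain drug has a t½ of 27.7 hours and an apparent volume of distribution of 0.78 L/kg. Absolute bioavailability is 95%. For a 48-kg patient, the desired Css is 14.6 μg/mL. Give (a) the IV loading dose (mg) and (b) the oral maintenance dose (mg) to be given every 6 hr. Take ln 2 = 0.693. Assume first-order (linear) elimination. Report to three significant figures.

(a) 547 mg; (b) 86.4 mg

Vd = 0.78 L/kg × 48 kg = 37.44 L
LD = Vd × C = 37.44 × 14.6 = 546.6 mg
CL = 0.693 × Vd / t½ = 0.693 × 37.44 / 27.7 = 0.9367 L/h
D = CL × Css × τ / F = 0.9367 × 14.6 × 6 / 0.95 = 86.37 mg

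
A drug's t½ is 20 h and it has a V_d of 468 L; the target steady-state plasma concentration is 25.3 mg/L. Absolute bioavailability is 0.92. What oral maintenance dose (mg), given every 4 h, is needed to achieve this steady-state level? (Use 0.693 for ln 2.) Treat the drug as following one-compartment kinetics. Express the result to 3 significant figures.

k = 0.693/20 = 0.03465 h⁻¹, so CL = k·Vd = 0.03465 × 468.0 = 16.22 L/h
D = CL × Css × τ / F = 16.22 × 25.3 × 4 / 0.92 = 1784 mg

1780 mg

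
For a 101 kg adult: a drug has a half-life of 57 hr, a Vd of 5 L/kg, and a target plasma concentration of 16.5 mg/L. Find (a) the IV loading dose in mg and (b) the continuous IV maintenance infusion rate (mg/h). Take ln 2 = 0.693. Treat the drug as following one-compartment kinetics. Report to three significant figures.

(a) 8330 mg; (b) 101 mg/h

Vd(total) = 101 kg × 5 L/kg = 505.0 L
LD = Vd × C = 505.0 × 16.5 = 8333 mg
CL = 0.693 × Vd / t½ = 0.693 × 505.0 / 57 = 6.140 L/h
Infusion rate = CL × Css = 6.140 × 16.5 = 101.3 mg/h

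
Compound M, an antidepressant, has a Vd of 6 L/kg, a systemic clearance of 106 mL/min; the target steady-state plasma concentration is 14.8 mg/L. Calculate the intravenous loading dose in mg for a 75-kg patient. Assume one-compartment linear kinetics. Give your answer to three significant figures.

Vd = 6 L/kg × 75 kg = 450.0 L
The loading dose fills Vd to the target concentration; clearance is irrelevant here.
LD = Vd × C = 450.0 × 14.80 = 6660 mg

6660 mg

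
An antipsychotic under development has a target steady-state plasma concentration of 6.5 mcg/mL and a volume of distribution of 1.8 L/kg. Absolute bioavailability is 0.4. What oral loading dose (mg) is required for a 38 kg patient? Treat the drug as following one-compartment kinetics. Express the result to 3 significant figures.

1110 mg

Vd = 1.8 L/kg × 38 kg = 68.40 L
The loading dose fills Vd to the target concentration.
LD = Vd × C / F = 68.40 × 6.500 / 0.4 = 1112 mg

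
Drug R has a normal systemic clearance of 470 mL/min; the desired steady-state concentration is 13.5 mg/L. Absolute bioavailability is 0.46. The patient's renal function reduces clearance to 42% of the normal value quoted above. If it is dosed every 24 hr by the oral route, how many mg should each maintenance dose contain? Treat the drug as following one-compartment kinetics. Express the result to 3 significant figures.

Convert clearance: 470 mL/min × 60 min/h ÷ 1000 mL/L = 28.20 L/h
Patient clearance = 0.42 × 28.20 = 11.84 L/h
D = CL × Css × τ / F = 11.84 × 13.5 × 24 / 0.46 = 8339 mg

8340 mg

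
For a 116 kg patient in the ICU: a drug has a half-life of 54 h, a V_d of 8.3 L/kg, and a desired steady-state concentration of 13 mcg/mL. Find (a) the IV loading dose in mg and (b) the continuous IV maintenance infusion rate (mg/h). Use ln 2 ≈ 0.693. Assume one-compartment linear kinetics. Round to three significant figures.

(a) 12500 mg; (b) 161 mg/h

Vd(total) = 116 kg × 8.3 L/kg = 962.8 L
LD = Vd × C = 962.8 × 13 = 12520 mg
CL = 0.693 × Vd / t½ = 0.693 × 962.8 / 54 = 12.36 L/h
Infusion rate = CL × Css = 12.36 × 13 = 160.7 mg/h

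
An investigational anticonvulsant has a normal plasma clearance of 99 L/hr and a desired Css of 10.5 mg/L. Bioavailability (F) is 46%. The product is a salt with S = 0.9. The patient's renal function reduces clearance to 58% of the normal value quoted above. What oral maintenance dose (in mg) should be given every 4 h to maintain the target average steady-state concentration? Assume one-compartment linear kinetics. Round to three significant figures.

Patient clearance = 0.58 × 99.00 = 57.42 L/h
At steady state, dose per interval replaces the amount cleared in that interval: F·S·D/τ = CL·Css.
D = CL × Css × τ / F / S = 57.42 × 10.5 × 4 / 0.46 / 0.9 = 5825 mg

5830 mg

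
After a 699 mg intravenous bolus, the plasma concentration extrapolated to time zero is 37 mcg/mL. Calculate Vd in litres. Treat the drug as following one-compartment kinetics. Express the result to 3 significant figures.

18.9 L

Immediately after an IV bolus, C₀ = Dose / Vd, so Vd = Dose / C₀.
Vd = 699 / 37 = 18.89 L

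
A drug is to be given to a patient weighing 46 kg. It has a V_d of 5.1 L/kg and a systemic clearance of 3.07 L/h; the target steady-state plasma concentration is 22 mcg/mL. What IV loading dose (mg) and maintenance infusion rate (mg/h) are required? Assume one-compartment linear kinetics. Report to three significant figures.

Total Vd = 5.1 × 46 = 234.6 L
LD = Vd · C_target = 234.6 × 22 = 5161 mg
Maintenance: replace elimination → rate = CL × Css = 3.070 × 22 = 67.54 mg/h

(a) 5160 mg; (b) 67.5 mg/h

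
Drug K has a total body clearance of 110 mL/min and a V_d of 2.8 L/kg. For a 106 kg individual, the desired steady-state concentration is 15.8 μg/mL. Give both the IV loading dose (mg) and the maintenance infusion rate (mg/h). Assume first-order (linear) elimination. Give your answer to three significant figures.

(a) 4690 mg; (b) 104 mg/h

Vd(total) = 106 kg × 2.8 L/kg = 296.8 L
Loading dose = Vd × C = 296.8 × 15.8 = 4689 mg
Convert clearance: 110 mL/min × 60 min/h ÷ 1000 mL/L = 6.600 L/h
Maintenance: replace elimination → rate = CL × Css = 6.600 × 15.8 = 104.3 mg/h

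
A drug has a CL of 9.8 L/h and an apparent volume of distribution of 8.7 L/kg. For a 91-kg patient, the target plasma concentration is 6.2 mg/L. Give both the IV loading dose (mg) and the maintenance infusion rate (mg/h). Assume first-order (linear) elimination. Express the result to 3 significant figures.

(a) 4910 mg; (b) 60.8 mg/h

Vd = 8.7 L/kg × 91 kg = 791.7 L
Loading dose = Vd × C = 791.7 × 6.2 = 4909 mg
Maintenance: replace elimination → rate = CL × Css = 9.800 × 6.2 = 60.76 mg/h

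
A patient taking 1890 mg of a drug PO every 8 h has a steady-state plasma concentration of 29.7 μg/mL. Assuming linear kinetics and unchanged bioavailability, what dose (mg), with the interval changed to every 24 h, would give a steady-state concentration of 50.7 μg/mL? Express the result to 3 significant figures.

9680 mg

For first-order elimination, Css ∝ F·D/(CL·τ); F and CL are unchanged, so Css ∝ D/τ.
D₂ = D₁ × (Css,target / Css,current) × (τ₂/τ₁) = 1890 × (50.7/29.7) × (24/8) = 9679 mg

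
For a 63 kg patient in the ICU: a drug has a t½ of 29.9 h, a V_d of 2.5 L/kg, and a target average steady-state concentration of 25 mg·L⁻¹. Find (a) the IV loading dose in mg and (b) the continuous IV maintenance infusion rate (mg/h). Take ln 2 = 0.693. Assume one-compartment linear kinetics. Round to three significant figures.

Vd = 2.5 L/kg × 63 kg = 157.5 L
LD = Vd × C = 157.5 × 25 = 3938 mg
CL = 0.693 × Vd / t½ = 0.693 × 157.5 / 29.9 = 3.650 L/h
Infusion rate = CL × Css = 3.650 × 25 = 91.25 mg/h

(a) 3940 mg; (b) 91.3 mg/h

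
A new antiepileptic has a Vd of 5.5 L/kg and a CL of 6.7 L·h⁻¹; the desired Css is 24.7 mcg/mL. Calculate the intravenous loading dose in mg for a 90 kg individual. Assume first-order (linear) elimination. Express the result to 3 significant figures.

Total Vd = 5.5 × 90 = 495.0 L
LD = Vd × C = 495.0 × 24.70 = 12230 mg

12200 mg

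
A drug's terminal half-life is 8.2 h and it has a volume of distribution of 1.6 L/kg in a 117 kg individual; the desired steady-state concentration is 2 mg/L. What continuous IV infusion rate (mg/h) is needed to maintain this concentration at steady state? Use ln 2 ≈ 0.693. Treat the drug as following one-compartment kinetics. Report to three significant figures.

31.6 mg/h

Vd(total) = 117 kg × 1.6 L/kg = 187.2 L
k = 0.693/8.2 = 0.08451 h⁻¹, so CL = k·Vd = 0.08451 × 187.2 = 15.82 L/h
Infusion rate = CL × Css = 15.82 × 2 = 31.64 mg/h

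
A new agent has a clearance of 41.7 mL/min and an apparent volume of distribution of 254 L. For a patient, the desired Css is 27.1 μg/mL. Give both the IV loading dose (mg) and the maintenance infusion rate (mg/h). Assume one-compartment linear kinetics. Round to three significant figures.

LD = Vd · C_target = 254.0 × 27.1 = 6883 mg
CL = 41.7 mL/min = 41.7 × 0.06 = 2.502 L/h
Maintenance infusion rate = CL × Css = 2.502 × 27.1 = 67.80 mg/h

(a) 6880 mg; (b) 67.8 mg/h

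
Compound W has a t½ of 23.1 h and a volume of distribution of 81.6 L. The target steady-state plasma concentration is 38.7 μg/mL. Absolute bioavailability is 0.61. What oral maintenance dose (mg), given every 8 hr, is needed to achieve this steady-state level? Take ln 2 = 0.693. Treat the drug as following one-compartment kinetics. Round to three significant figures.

CL = 0.693 × Vd / t½ = 0.693 × 81.60 / 23.1 = 2.448 L/h
D = CL × Css × τ / F = 2.448 × 38.7 × 8 / 0.61 = 1242 mg

1240 mg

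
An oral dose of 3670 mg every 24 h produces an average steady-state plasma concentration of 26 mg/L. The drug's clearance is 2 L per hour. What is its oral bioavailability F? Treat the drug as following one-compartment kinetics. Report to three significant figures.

0.340

F·D/τ = CL·Css at steady state → F = CL·Css·τ / D.
F = 2 × 26 × 24 / 3670 = 0.340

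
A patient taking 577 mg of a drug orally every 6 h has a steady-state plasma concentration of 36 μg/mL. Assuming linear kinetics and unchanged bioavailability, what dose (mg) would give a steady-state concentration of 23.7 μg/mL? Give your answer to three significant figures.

For first-order elimination, Css ∝ F·D/(CL·τ); F and CL are unchanged, so Css ∝ D/τ.
D₂ = D₁ × (Css,target / Css,current) = 577 × 23.7/36 = 379.9 mg

380 mg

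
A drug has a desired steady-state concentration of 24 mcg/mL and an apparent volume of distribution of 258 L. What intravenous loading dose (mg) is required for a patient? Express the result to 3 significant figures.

6190 mg

The loading dose fills Vd to the target concentration.
LD = Vd × C = 258.0 × 24.00 = 6192 mg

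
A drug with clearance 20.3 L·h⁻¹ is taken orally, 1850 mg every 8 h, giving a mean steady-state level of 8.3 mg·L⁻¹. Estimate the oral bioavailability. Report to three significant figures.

0.729

F·D/τ = CL·Css at steady state → F = CL·Css·τ / D.
F = 20.3 × 8.3 × 8 / 1850 = 0.729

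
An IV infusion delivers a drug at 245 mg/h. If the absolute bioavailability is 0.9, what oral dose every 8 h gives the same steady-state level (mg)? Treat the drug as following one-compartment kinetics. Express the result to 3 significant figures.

To maintain the same Css, the systemic dosing rate must be unchanged: F·D/τ = infusion rate.
D = rate × τ / F = 245 × 8 / 0.9 = 2178 mg

2180 mg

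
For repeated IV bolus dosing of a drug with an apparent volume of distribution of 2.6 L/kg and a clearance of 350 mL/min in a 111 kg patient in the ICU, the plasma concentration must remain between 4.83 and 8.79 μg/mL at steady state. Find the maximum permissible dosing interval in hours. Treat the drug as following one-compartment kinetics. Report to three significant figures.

8.23 h

Vd = 2.6 L/kg × 111 kg = 288.6 L
CL = 350 mL/min = 350 × 0.06 = 21.00 L/h
k = CL / Vd = 21.00 / 288.6 = 0.07277 h⁻¹
Between IV bolus doses, concentration decays as C = C₀·e^(−kτ), so C_peak/C_trough = e^(kτ).
τ_max = ln(C_peak/C_trough) / k = ln(8.79/4.83) / 0.07277 = 0.5988 / 0.07277 = 8.229 h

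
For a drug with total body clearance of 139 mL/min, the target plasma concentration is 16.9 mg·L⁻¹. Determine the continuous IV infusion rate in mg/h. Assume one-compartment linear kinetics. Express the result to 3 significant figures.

CL = 139 mL/min × 60/1000 = 8.340 L/h
Rate = CL × Css = 8.340 × 16.9 = 140.9 mg/h

141 mg/h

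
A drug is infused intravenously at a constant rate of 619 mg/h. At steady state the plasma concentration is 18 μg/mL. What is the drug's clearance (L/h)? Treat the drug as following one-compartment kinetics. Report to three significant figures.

34.4 L/h

At steady state, infusion rate = CL × Css, so CL = rate / Css.
CL = 619 / 18 = 34.39 L/h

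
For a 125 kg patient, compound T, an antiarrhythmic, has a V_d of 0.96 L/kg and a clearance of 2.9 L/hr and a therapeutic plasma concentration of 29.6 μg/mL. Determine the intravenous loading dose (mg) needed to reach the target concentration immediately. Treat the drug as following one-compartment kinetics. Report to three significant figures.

3550 mg

Total Vd = 0.96 × 125 = 120.0 L
LD is governed by Vd — clearance does not enter the loading-dose calculation.
LD = Vd × C = 120.0 × 29.60 = 3552 mg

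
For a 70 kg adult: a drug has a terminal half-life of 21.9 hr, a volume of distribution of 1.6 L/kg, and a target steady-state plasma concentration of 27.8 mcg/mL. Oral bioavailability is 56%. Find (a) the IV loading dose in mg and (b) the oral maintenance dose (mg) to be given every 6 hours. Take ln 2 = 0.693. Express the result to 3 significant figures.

(a) 3110 mg; (b) 1060 mg

Vd = 1.6 L/kg × 70 kg = 112.0 L
LD = Vd × C = 112.0 × 27.8 = 3114 mg
CL = 0.693 × Vd / t½ = 0.693 × 112.0 / 21.9 = 3.544 L/h
D = CL × Css × τ / F = 3.544 × 27.8 × 6 / 0.56 = 1056 mg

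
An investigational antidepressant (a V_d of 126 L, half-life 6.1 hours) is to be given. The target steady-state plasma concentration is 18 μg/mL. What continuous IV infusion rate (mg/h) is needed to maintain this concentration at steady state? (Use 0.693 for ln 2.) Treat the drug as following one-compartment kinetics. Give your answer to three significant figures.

258 mg/h

k = 0.693/6.1 = 0.1136 h⁻¹, so CL = k·Vd = 0.1136 × 126.0 = 14.31 L/h
Infusion rate = CL × Css = 14.31 × 18 = 257.6 mg/h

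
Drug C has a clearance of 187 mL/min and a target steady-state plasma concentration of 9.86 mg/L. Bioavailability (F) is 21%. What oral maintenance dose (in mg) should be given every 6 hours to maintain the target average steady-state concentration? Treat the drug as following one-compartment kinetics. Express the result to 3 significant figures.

3160 mg

Convert clearance: 187 mL/min × 60 min/h ÷ 1000 mL/L = 11.22 L/h
At steady state, dose per interval replaces the amount cleared in that interval: F·D/τ = CL·Css.
D = CL × Css × τ / F = 11.22 × 9.86 × 6 / 0.21 = 3161 mg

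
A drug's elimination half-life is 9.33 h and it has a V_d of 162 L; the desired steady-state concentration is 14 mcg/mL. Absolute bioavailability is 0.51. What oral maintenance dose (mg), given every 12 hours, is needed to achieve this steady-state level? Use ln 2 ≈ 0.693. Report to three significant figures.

3960 mg

CL = ln 2 · Vd / t½ = 0.693 × 162.0 / 9.33 = 12.03 L/h
D = CL × Css × τ / F = 12.03 × 14 × 12 / 0.51 = 3963 mg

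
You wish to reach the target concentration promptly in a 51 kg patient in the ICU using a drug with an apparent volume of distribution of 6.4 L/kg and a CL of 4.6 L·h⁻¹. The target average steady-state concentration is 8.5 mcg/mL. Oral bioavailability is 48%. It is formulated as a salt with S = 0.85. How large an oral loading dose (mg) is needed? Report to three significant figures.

6800 mg

Vd = 6.4 L/kg × 51 kg = 326.4 L
The loading dose fills Vd to the target concentration; clearance is irrelevant here.
LD = Vd × C / F / S = 326.4 × 8.500 / 0.48 / 0.85 = 6800 mg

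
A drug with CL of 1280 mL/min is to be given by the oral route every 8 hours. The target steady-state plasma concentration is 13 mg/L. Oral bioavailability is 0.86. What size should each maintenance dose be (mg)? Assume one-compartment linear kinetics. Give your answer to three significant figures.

9290 mg

CL = 1280 mL/min = 1280 × 0.06 = 76.80 L/h
D = CL × Css × τ / F = 76.80 × 13 × 8 / 0.86 = 9287 mg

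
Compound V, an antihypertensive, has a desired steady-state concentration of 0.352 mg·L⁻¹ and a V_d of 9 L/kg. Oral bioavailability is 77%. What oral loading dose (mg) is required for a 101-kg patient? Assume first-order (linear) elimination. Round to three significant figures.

416 mg

Vd = 9 L/kg × 101 kg = 909.0 L
The loading dose fills Vd to the target concentration.
LD = Vd × C / F = 909.0 × 0.3520 / 0.77 = 415.5 mg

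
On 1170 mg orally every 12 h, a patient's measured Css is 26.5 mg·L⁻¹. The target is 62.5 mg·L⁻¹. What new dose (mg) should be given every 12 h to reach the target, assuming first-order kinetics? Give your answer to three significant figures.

2760 mg

With linear kinetics, Css is proportional to dose rate (D/τ) at fixed clearance.
D₂ = D₁ × (Css,target / Css,current) = 1170 × 62.5/26.5 = 2759 mg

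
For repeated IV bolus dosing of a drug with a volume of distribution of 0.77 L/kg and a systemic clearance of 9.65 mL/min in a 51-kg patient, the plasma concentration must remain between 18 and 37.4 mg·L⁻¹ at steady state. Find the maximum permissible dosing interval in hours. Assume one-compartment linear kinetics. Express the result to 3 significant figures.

Vd = 0.77 L/kg × 51 kg = 39.27 L
CL = 9.65 mL/min × 60/1000 = 0.5790 L/h
k = CL / Vd = 0.5790 / 39.27 = 0.01474 h⁻¹
Between IV bolus doses, concentration decays as C = C₀·e^(−kτ), so C_peak/C_trough = e^(kτ).
τ_max = ln(C_peak/C_trough) / k = ln(37.4/18) / 0.01474 = 0.7313 / 0.01474 = 49.61 h

49.6 h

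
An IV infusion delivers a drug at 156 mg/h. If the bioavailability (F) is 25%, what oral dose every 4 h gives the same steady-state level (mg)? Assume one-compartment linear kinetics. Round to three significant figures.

To maintain the same Css, the systemic dosing rate must be unchanged: F·D/τ = infusion rate.
D = rate × τ / F = 156 × 4 / 0.25 = 2496 mg

2500 mg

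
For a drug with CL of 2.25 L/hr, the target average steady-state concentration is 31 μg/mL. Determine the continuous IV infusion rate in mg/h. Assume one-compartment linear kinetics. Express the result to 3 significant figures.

69.8 mg/h

R₀ = 2.250 × 31 = 69.75 mg/h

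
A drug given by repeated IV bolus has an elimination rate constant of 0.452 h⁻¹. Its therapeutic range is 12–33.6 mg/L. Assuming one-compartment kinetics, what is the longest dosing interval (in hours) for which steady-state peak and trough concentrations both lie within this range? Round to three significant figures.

2.28 h

Between IV bolus doses, concentration decays as C = C₀·e^(−kτ), so C_peak/C_trough = e^(kτ).
τ_max = ln(C_peak/C_trough) / k = ln(33.6/12) / 0.4520 = 1.030 / 0.4520 = 2.279 h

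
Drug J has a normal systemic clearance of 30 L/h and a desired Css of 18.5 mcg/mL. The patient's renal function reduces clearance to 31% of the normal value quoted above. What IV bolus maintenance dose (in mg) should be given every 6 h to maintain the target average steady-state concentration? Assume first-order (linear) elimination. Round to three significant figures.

1030 mg

Patient clearance = 0.31 × 30.00 = 9.300 L/h
D = CL × Css × τ = 9.300 × 18.5 × 6 = 1032 mg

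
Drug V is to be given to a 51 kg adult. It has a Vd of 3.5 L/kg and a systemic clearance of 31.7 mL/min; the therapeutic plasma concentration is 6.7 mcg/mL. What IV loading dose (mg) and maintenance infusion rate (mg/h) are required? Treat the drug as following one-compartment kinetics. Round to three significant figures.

(a) 1200 mg; (b) 12.7 mg/h

Total Vd = 3.5 × 51 = 178.5 L
LD = Vd · C_target = 178.5 × 6.7 = 1196 mg
Convert clearance: 31.7 mL/min × 60 min/h ÷ 1000 mL/L = 1.902 L/h
Maintenance: replace elimination → rate = CL × Css = 1.902 × 6.7 = 12.74 mg/h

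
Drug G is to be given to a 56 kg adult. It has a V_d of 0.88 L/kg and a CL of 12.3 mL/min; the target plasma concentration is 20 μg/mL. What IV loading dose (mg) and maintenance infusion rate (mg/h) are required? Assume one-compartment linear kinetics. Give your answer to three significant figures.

Vd = 0.88 L/kg × 56 kg = 49.28 L
Loading: fill Vd to C_target → 49.28 L × 20 mg/L = 985.6 mg
Convert clearance: 12.3 mL/min × 60 min/h ÷ 1000 mL/L = 0.7380 L/h
Maintenance infusion rate = CL × Css = 0.7380 × 20 = 14.76 mg/h

(a) 986 mg; (b) 14.8 mg/h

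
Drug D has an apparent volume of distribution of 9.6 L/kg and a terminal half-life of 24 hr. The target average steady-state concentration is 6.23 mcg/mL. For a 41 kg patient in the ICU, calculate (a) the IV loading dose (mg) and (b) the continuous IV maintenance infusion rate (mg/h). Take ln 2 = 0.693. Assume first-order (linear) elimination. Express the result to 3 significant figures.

(a) 2450 mg; (b) 70.8 mg/h

Vd(total) = 41 kg × 9.6 L/kg = 393.6 L
LD = Vd × C = 393.6 × 6.23 = 2452 mg
CL = 0.693 × Vd / t½ = 0.693 × 393.6 / 24 = 11.37 L/h
Infusion rate = CL × Css = 11.37 × 6.23 = 70.84 mg/h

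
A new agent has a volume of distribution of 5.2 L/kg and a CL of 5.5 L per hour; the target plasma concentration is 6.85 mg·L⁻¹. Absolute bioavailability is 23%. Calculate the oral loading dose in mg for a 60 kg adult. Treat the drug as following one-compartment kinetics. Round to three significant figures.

9290 mg

Vd = 5.2 L/kg × 60 kg = 312.0 L
LD = Vd × C / F = 312.0 × 6.850 / 0.23 = 9292 mg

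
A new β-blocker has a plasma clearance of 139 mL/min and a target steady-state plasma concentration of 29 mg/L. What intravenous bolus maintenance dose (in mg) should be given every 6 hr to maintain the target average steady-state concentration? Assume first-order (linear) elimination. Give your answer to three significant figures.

CL = 139 mL/min = 139 × 0.06 = 8.340 L/h
D = CL × Css × τ = 8.340 × 29 × 6 = 1451 mg

1450 mg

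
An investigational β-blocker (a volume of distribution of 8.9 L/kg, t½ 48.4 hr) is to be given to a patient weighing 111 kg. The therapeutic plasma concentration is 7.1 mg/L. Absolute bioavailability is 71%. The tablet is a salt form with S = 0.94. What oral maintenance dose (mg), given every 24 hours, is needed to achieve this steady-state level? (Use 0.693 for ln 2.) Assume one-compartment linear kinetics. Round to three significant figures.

3610 mg

Total Vd = 8.9 × 111 = 987.9 L
CL = ln 2 · Vd / t½ = 0.693 × 987.9 / 48.4 = 14.14 L/h
D = CL × Css × τ / F / S = 14.14 × 7.1 × 24 / 0.71 / 0.94 = 3610 mg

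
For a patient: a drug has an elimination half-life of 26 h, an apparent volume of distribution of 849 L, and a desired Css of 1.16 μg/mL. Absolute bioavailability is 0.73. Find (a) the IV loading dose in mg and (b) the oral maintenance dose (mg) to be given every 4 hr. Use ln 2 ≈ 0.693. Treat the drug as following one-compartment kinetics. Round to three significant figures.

(a) 985 mg; (b) 144 mg

LD = Vd × C = 849.0 × 1.16 = 984.8 mg
CL = 0.693 × Vd / t½ = 0.693 × 849.0 / 26 = 22.63 L/h
D = CL × Css × τ / F = 22.63 × 1.16 × 4 / 0.73 = 143.8 mg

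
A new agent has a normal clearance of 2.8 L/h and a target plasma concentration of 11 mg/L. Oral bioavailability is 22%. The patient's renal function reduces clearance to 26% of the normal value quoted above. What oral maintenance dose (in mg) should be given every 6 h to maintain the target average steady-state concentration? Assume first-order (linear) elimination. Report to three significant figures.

218 mg

Patient clearance = 0.26 × 2.800 = 0.7280 L/h
D = CL × Css × τ / F = 0.7280 × 11 × 6 / 0.22 = 218.4 mg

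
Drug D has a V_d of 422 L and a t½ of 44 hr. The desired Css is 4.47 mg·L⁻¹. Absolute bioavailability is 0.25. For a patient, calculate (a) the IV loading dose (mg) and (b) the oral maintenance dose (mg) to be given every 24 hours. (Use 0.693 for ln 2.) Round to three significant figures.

LD = Vd × C = 422.0 × 4.47 = 1886 mg
CL = 0.693 × Vd / t½ = 0.693 × 422.0 / 44 = 6.647 L/h
D = CL × Css × τ / F = 6.647 × 4.47 × 24 / 0.25 = 2852 mg

(a) 1890 mg; (b) 2850 mg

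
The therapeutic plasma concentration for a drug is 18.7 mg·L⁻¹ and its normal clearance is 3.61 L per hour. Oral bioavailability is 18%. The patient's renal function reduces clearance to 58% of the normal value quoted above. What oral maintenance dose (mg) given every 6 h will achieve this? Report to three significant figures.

1310 mg

Patient clearance = 0.58 × 3.610 = 2.094 L/h
D = CL × Css × τ / F = 2.094 × 18.7 × 6 / 0.18 = 1305 mg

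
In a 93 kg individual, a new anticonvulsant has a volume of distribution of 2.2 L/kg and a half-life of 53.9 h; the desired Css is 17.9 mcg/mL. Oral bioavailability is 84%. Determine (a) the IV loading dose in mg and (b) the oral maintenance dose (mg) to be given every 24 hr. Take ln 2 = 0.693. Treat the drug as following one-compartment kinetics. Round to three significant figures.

(a) 3660 mg; (b) 1350 mg

Vd = 2.2 L/kg × 93 kg = 204.6 L
LD = Vd × C = 204.6 × 17.9 = 3662 mg
CL = 0.693 × Vd / t½ = 0.693 × 204.6 / 53.9 = 2.631 L/h
D = CL × Css × τ / F = 2.631 × 17.9 × 24 / 0.84 = 1346 mg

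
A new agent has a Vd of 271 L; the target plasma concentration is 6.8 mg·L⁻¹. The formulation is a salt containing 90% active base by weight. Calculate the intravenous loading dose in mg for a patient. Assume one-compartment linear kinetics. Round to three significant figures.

LD = Vd × C / S = 271.0 × 6.800 / 0.9 = 2048 mg

2050 mg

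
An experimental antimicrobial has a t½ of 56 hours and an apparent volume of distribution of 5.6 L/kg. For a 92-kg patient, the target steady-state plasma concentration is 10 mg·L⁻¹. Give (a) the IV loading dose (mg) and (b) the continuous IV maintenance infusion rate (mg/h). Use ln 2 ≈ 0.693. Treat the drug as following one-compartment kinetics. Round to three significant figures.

(a) 5150 mg; (b) 63.8 mg/h

Vd = 5.6 L/kg × 92 kg = 515.2 L
LD = Vd × C = 515.2 × 10 = 5152 mg
CL = 0.693 × Vd / t½ = 0.693 × 515.2 / 56 = 6.376 L/h
Infusion rate = CL × Css = 6.376 × 10 = 63.76 mg/h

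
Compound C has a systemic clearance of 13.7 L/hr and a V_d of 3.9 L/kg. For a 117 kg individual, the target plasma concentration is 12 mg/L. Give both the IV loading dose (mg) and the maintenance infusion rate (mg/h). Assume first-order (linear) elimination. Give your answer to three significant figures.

Total Vd = 3.9 × 117 = 456.3 L
Loading dose = Vd × C = 456.3 × 12 = 5476 mg
Infusion rate = 13.70 L/h × 12 mg/L = 164.4 mg/h

(a) 5480 mg; (b) 164 mg/h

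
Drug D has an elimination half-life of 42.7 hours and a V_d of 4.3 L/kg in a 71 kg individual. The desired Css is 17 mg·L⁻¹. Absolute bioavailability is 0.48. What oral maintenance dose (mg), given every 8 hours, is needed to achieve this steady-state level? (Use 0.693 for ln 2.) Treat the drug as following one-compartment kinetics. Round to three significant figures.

Vd(total) = 71 kg × 4.3 L/kg = 305.3 L
k = 0.693/42.7 = 0.01623 h⁻¹, so CL = k·Vd = 0.01623 × 305.3 = 4.955 L/h
D = CL × Css × τ / F = 4.955 × 17 × 8 / 0.48 = 1404 mg

1400 mg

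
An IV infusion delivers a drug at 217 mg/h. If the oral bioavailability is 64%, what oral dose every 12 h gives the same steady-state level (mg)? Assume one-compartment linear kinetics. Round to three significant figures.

4070 mg

To maintain the same Css, the systemic dosing rate must be unchanged: F·D/τ = infusion rate.
D = rate × τ / F = 217 × 12 / 0.64 = 4069 mg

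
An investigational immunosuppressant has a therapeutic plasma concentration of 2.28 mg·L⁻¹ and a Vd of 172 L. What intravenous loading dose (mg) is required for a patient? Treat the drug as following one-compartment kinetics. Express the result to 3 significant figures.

LD = Vd × C = 172.0 × 2.280 = 392.2 mg

392 mg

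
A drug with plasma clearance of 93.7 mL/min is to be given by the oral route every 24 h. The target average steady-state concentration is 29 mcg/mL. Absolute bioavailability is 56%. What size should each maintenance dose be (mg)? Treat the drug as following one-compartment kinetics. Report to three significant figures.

Convert clearance: 93.7 mL/min × 60 min/h ÷ 1000 mL/L = 5.622 L/h
D = CL × Css × τ / F = 5.622 × 29 × 24 / 0.56 = 6987 mg

6990 mg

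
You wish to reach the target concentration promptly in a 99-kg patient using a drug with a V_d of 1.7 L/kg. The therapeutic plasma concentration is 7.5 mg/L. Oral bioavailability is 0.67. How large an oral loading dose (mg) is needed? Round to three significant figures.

Vd = 1.7 L/kg × 99 kg = 168.3 L
The loading dose fills Vd to the target concentration.
LD = Vd × C / F = 168.3 × 7.500 / 0.67 = 1884 mg

1880 mg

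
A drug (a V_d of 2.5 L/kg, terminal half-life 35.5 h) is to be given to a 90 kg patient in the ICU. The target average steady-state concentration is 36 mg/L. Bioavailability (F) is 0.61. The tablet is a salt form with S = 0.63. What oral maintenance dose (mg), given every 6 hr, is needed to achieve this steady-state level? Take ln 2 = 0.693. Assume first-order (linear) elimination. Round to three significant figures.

Vd(total) = 90 kg × 2.5 L/kg = 225.0 L
CL = ln 2 · Vd / t½ = 0.693 × 225.0 / 35.5 = 4.392 L/h
D = CL × Css × τ / F / S = 4.392 × 36 × 6 / 0.61 / 0.63 = 2469 mg

2470 mg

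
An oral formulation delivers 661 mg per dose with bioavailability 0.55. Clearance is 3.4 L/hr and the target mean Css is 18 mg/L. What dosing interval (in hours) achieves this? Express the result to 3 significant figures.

F·D/τ = CL·Css → τ = F·D / (CL·Css).
τ = 0.55 × 661 / (3.4 × 18) = 5.940 h

5.94 h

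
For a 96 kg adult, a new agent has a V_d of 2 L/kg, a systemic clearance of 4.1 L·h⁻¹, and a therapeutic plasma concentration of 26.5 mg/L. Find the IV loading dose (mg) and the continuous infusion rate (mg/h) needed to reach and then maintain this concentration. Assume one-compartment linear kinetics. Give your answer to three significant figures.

Vd(total) = 96 kg × 2 L/kg = 192.0 L
Loading dose = Vd × C = 192.0 × 26.5 = 5088 mg
Maintenance infusion rate = CL × Css = 4.100 × 26.5 = 108.7 mg/h

(a) 5090 mg; (b) 109 mg/h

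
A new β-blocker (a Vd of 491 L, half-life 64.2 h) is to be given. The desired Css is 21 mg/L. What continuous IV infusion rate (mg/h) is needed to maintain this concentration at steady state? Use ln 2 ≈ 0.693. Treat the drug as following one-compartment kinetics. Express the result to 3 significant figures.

CL = 0.693 × Vd / t½ = 0.693 × 491.0 / 64.2 = 5.300 L/h
Infusion rate = CL × Css = 5.300 × 21 = 111.3 mg/h

111 mg/h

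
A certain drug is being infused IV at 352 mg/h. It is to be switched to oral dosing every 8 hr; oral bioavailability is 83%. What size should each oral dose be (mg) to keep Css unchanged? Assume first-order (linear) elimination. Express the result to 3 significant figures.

To maintain the same Css, the systemic dosing rate must be unchanged: F·D/τ = infusion rate.
D = rate × τ / F = 352 × 8 / 0.83 = 3393 mg

3390 mg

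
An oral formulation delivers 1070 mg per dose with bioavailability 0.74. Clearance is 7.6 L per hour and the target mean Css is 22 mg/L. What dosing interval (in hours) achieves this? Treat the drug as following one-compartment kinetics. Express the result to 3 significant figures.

4.74 h

F·D/τ = CL·Css → τ = F·D / (CL·Css).
τ = 0.74 × 1070 / (7.6 × 22) = 4.736 h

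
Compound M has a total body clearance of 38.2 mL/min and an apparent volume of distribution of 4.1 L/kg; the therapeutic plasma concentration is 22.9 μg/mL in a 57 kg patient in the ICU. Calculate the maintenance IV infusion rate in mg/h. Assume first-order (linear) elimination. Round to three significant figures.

CL = 38.2 mL/min × 60/1000 = 2.292 L/h
Infusion rate = CL · Css = 2.292 L/h × 22.9 mg/L = 52.49 mg/h

52.5 mg/h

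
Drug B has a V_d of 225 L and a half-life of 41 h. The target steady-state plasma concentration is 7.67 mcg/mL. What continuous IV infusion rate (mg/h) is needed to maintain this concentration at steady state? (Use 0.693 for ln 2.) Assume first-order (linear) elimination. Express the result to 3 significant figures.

CL = ln 2 · Vd / t½ = 0.693 × 225.0 / 41 = 3.803 L/h
Infusion rate = CL × Css = 3.803 × 7.67 = 29.17 mg/h

29.2 mg/h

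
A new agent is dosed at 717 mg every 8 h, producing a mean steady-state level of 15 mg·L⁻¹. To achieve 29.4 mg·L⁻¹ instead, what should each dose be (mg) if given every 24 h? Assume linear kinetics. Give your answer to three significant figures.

With linear kinetics, Css is proportional to dose rate (D/τ) at fixed clearance.
D₂ = D₁ × (Css,target / Css,current) × (τ₂/τ₁) = 717 × (29.4/15) × (24/8) = 4216 mg

4220 mg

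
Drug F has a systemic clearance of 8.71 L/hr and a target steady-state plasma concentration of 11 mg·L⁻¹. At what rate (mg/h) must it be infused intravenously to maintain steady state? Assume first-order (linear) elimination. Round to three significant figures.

Infusion rate = CL · Css = 8.710 L/h × 11 mg/L = 95.81 mg/h

95.8 mg/h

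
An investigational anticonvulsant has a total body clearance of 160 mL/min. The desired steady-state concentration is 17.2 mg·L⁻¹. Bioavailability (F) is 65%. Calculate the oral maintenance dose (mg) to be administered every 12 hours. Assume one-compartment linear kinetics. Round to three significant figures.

CL = 160 mL/min = 160 × 0.06 = 9.600 L/h
D = CL × Css × τ / F = 9.600 × 17.2 × 12 / 0.65 = 3048 mg

3050 mg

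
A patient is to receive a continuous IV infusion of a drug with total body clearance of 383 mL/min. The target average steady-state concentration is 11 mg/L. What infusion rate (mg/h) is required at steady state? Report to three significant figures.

253 mg/h

CL = 383 mL/min = 383 × 0.06 = 22.98 L/h
Rate = CL × Css = 22.98 × 11 = 252.8 mg/h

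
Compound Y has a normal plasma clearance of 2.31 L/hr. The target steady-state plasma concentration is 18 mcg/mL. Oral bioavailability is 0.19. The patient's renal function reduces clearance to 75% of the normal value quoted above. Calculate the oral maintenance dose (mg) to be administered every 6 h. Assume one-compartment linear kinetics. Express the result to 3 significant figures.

985 mg

Patient clearance = 0.75 × 2.310 = 1.733 L/h
D = CL × Css × τ / F = 1.733 × 18 × 6 / 0.19 = 985.1 mg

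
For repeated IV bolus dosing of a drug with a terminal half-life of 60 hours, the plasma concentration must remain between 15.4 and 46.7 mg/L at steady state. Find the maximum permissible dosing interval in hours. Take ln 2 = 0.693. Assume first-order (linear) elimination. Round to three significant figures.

k = 0.693 / t½ = 0.693 / 60 = 0.01155 h⁻¹
Between IV bolus doses, concentration decays as C = C₀·e^(−kτ), so C_peak/C_trough = e^(kτ).
τ_max = ln(C_peak/C_trough) / k = ln(46.7/15.4) / 0.01155 = 1.109 / 0.01155 = 96.02 h

96.0 h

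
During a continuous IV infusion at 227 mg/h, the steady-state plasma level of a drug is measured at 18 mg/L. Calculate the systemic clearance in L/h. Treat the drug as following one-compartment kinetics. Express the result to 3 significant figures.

12.6 L/h

At steady state, infusion rate = CL × Css, so CL = rate / Css.
CL = 227 / 18 = 12.61 L/h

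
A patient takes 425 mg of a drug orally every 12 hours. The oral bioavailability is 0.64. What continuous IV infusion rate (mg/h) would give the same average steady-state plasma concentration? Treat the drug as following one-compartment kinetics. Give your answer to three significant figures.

Equivalent systemic input: infusion rate = F·D/τ.
Rate = 0.64 × 425 / 12 = 22.67 mg/h

22.7 mg/h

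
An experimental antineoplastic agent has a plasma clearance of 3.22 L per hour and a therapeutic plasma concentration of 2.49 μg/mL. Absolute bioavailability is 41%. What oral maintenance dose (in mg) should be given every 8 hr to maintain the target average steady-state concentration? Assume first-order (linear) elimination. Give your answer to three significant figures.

At steady state, dose per interval replaces the amount cleared in that interval: F·D/τ = CL·Css.
D = CL × Css × τ / F = 3.220 × 2.49 × 8 / 0.41 = 156.4 mg

156 mg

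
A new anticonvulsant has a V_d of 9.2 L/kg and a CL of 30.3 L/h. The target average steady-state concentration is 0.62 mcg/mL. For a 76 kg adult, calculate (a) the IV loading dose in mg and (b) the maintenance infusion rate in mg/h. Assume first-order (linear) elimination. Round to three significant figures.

(a) 434 mg; (b) 18.8 mg/h

Vd(total) = 76 kg × 9.2 L/kg = 699.2 L
Loading dose = Vd × C = 699.2 × 0.62 = 433.5 mg
Maintenance infusion rate = CL × Css = 30.30 × 0.62 = 18.79 mg/h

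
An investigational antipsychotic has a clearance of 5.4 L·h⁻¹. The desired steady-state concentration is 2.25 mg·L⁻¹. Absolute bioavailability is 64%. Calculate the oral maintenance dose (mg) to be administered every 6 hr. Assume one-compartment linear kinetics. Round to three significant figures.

114 mg

D = CL × Css × τ / F = 5.400 × 2.25 × 6 / 0.64 = 113.9 mg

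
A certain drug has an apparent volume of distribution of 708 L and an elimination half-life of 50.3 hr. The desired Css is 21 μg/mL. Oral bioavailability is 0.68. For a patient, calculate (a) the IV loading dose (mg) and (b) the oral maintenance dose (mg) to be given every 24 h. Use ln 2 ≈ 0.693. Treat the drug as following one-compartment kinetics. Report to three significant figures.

(a) 14900 mg; (b) 7230 mg

LD = Vd × C = 708.0 × 21 = 14870 mg
CL = 0.693 × Vd / t½ = 0.693 × 708.0 / 50.3 = 9.754 L/h
D = CL × Css × τ / F = 9.754 × 21 × 24 / 0.68 = 7229 mg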